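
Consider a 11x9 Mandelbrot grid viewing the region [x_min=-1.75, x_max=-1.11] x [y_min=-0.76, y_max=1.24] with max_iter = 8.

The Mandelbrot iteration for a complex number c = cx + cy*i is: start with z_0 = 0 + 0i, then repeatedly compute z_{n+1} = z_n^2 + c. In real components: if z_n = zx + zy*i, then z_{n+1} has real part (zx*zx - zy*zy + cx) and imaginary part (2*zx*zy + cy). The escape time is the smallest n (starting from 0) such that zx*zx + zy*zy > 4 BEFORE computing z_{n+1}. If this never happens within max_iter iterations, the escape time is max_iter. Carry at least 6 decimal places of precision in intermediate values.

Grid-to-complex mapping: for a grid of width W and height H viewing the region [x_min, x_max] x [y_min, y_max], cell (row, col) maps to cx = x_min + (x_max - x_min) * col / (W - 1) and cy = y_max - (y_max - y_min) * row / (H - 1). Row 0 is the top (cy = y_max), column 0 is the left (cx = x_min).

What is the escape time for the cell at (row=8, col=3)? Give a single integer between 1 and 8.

z_0 = 0 + 0i, c = -1.5580 + -0.7600i
Iter 1: z = -1.5580 + -0.7600i, |z|^2 = 3.0050
Iter 2: z = 0.2918 + 1.6082i, |z|^2 = 2.6713
Iter 3: z = -4.0591 + 0.1784i, |z|^2 = 16.5077
Escaped at iteration 3

Answer: 3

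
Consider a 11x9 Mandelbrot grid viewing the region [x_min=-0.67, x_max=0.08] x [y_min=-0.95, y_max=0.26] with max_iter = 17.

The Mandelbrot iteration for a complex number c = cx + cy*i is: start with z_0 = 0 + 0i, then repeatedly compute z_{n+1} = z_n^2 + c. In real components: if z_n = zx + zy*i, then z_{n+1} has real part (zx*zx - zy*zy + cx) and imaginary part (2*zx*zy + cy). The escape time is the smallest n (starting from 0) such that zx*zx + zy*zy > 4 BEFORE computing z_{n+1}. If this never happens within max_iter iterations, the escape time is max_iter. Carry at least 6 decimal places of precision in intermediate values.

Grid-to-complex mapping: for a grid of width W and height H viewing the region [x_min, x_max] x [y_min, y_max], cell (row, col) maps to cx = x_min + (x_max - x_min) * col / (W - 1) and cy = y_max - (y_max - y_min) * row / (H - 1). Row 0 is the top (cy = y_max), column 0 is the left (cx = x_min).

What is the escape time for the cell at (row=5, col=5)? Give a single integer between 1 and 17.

z_0 = 0 + 0i, c = -0.2950 + -0.4962i
Iter 1: z = -0.2950 + -0.4962i, |z|^2 = 0.3333
Iter 2: z = -0.4542 + -0.2035i, |z|^2 = 0.2477
Iter 3: z = -0.1301 + -0.3114i, |z|^2 = 0.1139
Iter 4: z = -0.3751 + -0.4152i, |z|^2 = 0.3131
Iter 5: z = -0.3268 + -0.1848i, |z|^2 = 0.1409
Iter 6: z = -0.2224 + -0.3755i, |z|^2 = 0.1904
Iter 7: z = -0.3866 + -0.3293i, |z|^2 = 0.2578
Iter 8: z = -0.2540 + -0.2417i, |z|^2 = 0.1229
Iter 9: z = -0.2889 + -0.3735i, |z|^2 = 0.2230
Iter 10: z = -0.3510 + -0.2804i, |z|^2 = 0.2019
Iter 11: z = -0.2504 + -0.2994i, |z|^2 = 0.1523
Iter 12: z = -0.3219 + -0.3463i, |z|^2 = 0.2235
Iter 13: z = -0.3113 + -0.2733i, |z|^2 = 0.1716
Iter 14: z = -0.2728 + -0.3261i, |z|^2 = 0.1807
Iter 15: z = -0.3269 + -0.3183i, |z|^2 = 0.2082
Iter 16: z = -0.2895 + -0.2881i, |z|^2 = 0.1668

Answer: 17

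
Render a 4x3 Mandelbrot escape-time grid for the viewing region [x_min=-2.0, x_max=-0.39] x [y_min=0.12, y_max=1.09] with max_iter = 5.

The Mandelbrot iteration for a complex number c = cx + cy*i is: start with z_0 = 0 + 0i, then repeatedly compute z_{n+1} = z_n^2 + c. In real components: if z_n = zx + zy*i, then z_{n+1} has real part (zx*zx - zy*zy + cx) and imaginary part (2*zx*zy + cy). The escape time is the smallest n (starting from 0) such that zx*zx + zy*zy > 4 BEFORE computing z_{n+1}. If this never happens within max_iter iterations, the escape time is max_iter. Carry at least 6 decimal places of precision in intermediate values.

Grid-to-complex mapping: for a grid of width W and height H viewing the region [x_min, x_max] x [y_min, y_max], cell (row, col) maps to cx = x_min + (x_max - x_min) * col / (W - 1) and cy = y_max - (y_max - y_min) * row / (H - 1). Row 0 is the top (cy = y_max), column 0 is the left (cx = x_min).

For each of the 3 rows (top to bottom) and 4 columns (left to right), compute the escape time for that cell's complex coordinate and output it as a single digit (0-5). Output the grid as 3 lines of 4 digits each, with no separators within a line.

Answer: 1234
1355
1555

Derivation:
(row=0, col=0): c = -2.0000 + 1.0900i → escape time 1
(row=0, col=1): c = -1.4633 + 1.0900i → escape time 2
(row=0, col=2): c = -0.9267 + 1.0900i → escape time 3
(row=0, col=3): c = -0.3900 + 1.0900i → escape time 4
(row=1, col=0): c = -2.0000 + 0.6050i → escape time 1
(row=1, col=1): c = -1.4633 + 0.6050i → escape time 3
(row=1, col=2): c = -0.9267 + 0.6050i → escape time 5
(row=1, col=3): c = -0.3900 + 0.6050i → escape time 5
(row=2, col=0): c = -2.0000 + 0.1200i → escape time 1
(row=2, col=1): c = -1.4633 + 0.1200i → escape time 5
(row=2, col=2): c = -0.9267 + 0.1200i → escape time 5
(row=2, col=3): c = -0.3900 + 0.1200i → escape time 5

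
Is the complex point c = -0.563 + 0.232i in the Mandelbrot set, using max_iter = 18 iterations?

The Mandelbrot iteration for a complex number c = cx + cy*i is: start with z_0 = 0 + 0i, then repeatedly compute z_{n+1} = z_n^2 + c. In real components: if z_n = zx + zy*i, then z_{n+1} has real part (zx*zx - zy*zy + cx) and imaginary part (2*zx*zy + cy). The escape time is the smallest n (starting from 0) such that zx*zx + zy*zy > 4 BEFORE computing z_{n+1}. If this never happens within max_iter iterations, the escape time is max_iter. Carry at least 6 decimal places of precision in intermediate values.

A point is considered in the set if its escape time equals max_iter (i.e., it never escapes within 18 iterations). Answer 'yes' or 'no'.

z_0 = 0 + 0i, c = -0.5630 + 0.2320i
Iter 1: z = -0.5630 + 0.2320i, |z|^2 = 0.3708
Iter 2: z = -0.2999 + -0.0292i, |z|^2 = 0.0908
Iter 3: z = -0.4739 + 0.2495i, |z|^2 = 0.2869
Iter 4: z = -0.4006 + -0.0045i, |z|^2 = 0.1605
Iter 5: z = -0.4025 + 0.2356i, |z|^2 = 0.2175
Iter 6: z = -0.4565 + 0.0423i, |z|^2 = 0.2102
Iter 7: z = -0.3564 + 0.1934i, |z|^2 = 0.1644
Iter 8: z = -0.4734 + 0.0942i, |z|^2 = 0.2330
Iter 9: z = -0.3478 + 0.1428i, |z|^2 = 0.1414
Iter 10: z = -0.4624 + 0.1326i, |z|^2 = 0.2315
Iter 11: z = -0.3667 + 0.1093i, |z|^2 = 0.1464
Iter 12: z = -0.4405 + 0.1518i, |z|^2 = 0.2170
Iter 13: z = -0.3920 + 0.0983i, |z|^2 = 0.1634
Iter 14: z = -0.4190 + 0.1550i, |z|^2 = 0.1995
Iter 15: z = -0.4115 + 0.1022i, |z|^2 = 0.1798
Iter 16: z = -0.4041 + 0.1479i, |z|^2 = 0.1852
Iter 17: z = -0.4216 + 0.1124i, |z|^2 = 0.1904
Did not escape in 18 iterations → in set

Answer: yes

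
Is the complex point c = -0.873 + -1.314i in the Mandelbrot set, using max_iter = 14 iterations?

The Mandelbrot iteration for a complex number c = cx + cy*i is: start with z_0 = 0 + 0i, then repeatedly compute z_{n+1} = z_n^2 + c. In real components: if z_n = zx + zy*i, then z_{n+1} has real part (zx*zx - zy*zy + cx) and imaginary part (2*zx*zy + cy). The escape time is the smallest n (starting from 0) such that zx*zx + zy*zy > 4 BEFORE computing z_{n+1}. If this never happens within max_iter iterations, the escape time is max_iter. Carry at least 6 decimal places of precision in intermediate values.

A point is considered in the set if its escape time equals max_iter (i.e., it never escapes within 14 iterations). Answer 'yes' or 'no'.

z_0 = 0 + 0i, c = -0.8730 + -1.3140i
Iter 1: z = -0.8730 + -1.3140i, |z|^2 = 2.4887
Iter 2: z = -1.8375 + 0.9802i, |z|^2 = 4.3372
Escaped at iteration 2

Answer: no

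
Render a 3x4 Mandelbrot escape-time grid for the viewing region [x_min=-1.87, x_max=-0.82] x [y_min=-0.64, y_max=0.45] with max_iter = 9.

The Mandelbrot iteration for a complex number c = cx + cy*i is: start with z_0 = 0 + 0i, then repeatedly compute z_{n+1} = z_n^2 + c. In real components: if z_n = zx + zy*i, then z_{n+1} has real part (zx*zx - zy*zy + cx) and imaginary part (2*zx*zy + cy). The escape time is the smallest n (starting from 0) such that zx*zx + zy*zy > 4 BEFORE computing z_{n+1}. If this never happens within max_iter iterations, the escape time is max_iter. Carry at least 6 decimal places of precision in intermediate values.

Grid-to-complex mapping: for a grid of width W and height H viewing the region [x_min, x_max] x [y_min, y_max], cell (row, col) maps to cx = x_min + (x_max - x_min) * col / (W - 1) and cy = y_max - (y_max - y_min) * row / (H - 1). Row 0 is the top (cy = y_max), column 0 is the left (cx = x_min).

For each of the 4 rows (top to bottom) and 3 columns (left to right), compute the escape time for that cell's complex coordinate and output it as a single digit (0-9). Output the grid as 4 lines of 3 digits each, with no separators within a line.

Answer: 346
499
369
235

Derivation:
(row=0, col=0): c = -1.8700 + 0.4500i → escape time 3
(row=0, col=1): c = -1.3450 + 0.4500i → escape time 4
(row=0, col=2): c = -0.8200 + 0.4500i → escape time 6
(row=1, col=0): c = -1.8700 + 0.0867i → escape time 4
(row=1, col=1): c = -1.3450 + 0.0867i → escape time 9
(row=1, col=2): c = -0.8200 + 0.0867i → escape time 9
(row=2, col=0): c = -1.8700 + -0.2767i → escape time 3
(row=2, col=1): c = -1.3450 + -0.2767i → escape time 6
(row=2, col=2): c = -0.8200 + -0.2767i → escape time 9
(row=3, col=0): c = -1.8700 + -0.6400i → escape time 2
(row=3, col=1): c = -1.3450 + -0.6400i → escape time 3
(row=3, col=2): c = -0.8200 + -0.6400i → escape time 5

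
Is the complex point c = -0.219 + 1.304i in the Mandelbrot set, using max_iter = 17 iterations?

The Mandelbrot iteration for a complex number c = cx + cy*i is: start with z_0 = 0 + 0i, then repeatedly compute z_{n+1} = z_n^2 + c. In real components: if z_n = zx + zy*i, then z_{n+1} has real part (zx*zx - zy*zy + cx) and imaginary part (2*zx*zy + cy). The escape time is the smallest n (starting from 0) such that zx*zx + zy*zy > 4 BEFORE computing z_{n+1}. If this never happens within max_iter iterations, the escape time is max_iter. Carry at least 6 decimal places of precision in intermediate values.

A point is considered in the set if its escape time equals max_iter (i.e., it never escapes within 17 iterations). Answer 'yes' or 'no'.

z_0 = 0 + 0i, c = -0.2190 + 1.3040i
Iter 1: z = -0.2190 + 1.3040i, |z|^2 = 1.7484
Iter 2: z = -1.8715 + 0.7328i, |z|^2 = 4.0394
Escaped at iteration 2

Answer: no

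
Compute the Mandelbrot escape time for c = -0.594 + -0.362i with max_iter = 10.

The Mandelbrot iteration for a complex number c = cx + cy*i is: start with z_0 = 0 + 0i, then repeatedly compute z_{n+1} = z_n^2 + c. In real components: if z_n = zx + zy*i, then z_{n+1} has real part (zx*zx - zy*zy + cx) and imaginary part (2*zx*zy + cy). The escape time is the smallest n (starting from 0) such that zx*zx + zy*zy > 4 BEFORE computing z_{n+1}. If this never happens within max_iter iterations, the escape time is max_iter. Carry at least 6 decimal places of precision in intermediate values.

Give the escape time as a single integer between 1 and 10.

Answer: 10

Derivation:
z_0 = 0 + 0i, c = -0.5940 + -0.3620i
Iter 1: z = -0.5940 + -0.3620i, |z|^2 = 0.4839
Iter 2: z = -0.3722 + 0.0681i, |z|^2 = 0.1432
Iter 3: z = -0.4601 + -0.4127i, |z|^2 = 0.3820
Iter 4: z = -0.5526 + 0.0177i, |z|^2 = 0.3057
Iter 5: z = -0.2889 + -0.3816i, |z|^2 = 0.2291
Iter 6: z = -0.6561 + -0.1415i, |z|^2 = 0.4505
Iter 7: z = -0.1835 + -0.1763i, |z|^2 = 0.0648
Iter 8: z = -0.5914 + -0.2973i, |z|^2 = 0.4381
Iter 9: z = -0.3326 + -0.0104i, |z|^2 = 0.1107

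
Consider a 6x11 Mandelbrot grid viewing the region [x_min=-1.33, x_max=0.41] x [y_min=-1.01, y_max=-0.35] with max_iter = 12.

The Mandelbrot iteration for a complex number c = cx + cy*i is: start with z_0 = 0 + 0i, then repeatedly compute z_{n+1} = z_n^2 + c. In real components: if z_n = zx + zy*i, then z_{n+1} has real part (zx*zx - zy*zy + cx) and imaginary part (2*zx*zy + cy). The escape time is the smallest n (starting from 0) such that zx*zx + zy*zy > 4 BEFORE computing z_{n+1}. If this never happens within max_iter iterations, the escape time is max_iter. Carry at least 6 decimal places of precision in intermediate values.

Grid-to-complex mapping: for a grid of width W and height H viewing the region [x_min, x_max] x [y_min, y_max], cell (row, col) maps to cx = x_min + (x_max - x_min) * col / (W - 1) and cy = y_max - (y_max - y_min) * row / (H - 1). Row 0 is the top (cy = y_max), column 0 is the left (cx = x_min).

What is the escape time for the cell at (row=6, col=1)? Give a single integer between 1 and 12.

z_0 = 0 + 0i, c = -0.9820 + -0.7460i
Iter 1: z = -0.9820 + -0.7460i, |z|^2 = 1.5208
Iter 2: z = -0.5742 + 0.7191i, |z|^2 = 0.8469
Iter 3: z = -1.1695 + -1.5719i, |z|^2 = 3.8384
Iter 4: z = -2.0851 + 2.9305i, |z|^2 = 12.9352
Escaped at iteration 4

Answer: 4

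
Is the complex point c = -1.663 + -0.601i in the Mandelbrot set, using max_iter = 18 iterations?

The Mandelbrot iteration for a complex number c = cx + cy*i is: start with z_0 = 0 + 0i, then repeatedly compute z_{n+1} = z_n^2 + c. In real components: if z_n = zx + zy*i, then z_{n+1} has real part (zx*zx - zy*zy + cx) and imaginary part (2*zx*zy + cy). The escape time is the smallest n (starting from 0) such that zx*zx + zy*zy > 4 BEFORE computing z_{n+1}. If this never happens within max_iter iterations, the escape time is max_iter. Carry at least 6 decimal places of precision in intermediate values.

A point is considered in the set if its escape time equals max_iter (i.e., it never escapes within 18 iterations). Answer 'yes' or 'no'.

z_0 = 0 + 0i, c = -1.6630 + -0.6010i
Iter 1: z = -1.6630 + -0.6010i, |z|^2 = 3.1268
Iter 2: z = 0.7414 + 1.3979i, |z|^2 = 2.5038
Iter 3: z = -3.0676 + 1.4718i, |z|^2 = 11.5761
Escaped at iteration 3

Answer: no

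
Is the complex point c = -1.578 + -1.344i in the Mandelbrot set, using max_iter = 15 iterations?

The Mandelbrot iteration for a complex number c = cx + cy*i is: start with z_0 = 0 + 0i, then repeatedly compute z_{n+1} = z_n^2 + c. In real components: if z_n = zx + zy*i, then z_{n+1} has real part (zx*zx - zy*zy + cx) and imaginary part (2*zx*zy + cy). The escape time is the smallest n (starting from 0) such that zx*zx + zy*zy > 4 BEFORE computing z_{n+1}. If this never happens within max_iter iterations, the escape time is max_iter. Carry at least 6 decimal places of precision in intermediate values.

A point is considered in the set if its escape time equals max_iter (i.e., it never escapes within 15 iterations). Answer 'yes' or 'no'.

z_0 = 0 + 0i, c = -1.5780 + -1.3440i
Iter 1: z = -1.5780 + -1.3440i, |z|^2 = 4.2964
Escaped at iteration 1

Answer: no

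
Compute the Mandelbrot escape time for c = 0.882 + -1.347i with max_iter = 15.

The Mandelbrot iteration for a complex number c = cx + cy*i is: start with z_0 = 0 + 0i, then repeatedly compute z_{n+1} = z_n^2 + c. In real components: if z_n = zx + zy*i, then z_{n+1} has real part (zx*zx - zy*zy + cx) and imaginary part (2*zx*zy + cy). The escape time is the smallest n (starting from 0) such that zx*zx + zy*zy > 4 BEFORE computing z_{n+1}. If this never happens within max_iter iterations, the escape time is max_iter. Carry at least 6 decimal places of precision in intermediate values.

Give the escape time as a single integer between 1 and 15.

Answer: 2

Derivation:
z_0 = 0 + 0i, c = 0.8820 + -1.3470i
Iter 1: z = 0.8820 + -1.3470i, |z|^2 = 2.5923
Iter 2: z = -0.1545 + -3.7231i, |z|^2 = 13.8854
Escaped at iteration 2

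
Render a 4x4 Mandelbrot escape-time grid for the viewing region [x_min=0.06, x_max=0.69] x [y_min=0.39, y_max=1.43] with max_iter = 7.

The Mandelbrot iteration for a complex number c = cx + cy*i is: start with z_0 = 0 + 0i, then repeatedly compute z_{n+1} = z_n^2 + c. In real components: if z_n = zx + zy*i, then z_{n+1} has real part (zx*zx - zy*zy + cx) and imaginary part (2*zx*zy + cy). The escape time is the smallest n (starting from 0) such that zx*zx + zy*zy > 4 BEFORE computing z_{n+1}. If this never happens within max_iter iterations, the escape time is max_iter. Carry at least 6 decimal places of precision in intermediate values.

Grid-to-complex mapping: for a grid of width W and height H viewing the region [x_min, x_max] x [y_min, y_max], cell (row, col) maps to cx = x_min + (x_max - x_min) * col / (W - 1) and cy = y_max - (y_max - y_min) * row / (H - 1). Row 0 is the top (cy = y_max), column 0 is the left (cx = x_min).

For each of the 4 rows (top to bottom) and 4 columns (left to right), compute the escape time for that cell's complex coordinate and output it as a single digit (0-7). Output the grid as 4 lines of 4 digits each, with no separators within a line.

(row=0, col=0): c = 0.0600 + 1.4300i → escape time 2
(row=0, col=1): c = 0.2700 + 1.4300i → escape time 2
(row=0, col=2): c = 0.4800 + 1.4300i → escape time 2
(row=0, col=3): c = 0.6900 + 1.4300i → escape time 2
(row=1, col=0): c = 0.0600 + 1.0833i → escape time 4
(row=1, col=1): c = 0.2700 + 1.0833i → escape time 3
(row=1, col=2): c = 0.4800 + 1.0833i → escape time 2
(row=1, col=3): c = 0.6900 + 1.0833i → escape time 2
(row=2, col=0): c = 0.0600 + 0.7367i → escape time 7
(row=2, col=1): c = 0.2700 + 0.7367i → escape time 6
(row=2, col=2): c = 0.4800 + 0.7367i → escape time 4
(row=2, col=3): c = 0.6900 + 0.7367i → escape time 3
(row=3, col=0): c = 0.0600 + 0.3900i → escape time 7
(row=3, col=1): c = 0.2700 + 0.3900i → escape time 7
(row=3, col=2): c = 0.4800 + 0.3900i → escape time 6
(row=3, col=3): c = 0.6900 + 0.3900i → escape time 3

Answer: 2222
4322
7643
7763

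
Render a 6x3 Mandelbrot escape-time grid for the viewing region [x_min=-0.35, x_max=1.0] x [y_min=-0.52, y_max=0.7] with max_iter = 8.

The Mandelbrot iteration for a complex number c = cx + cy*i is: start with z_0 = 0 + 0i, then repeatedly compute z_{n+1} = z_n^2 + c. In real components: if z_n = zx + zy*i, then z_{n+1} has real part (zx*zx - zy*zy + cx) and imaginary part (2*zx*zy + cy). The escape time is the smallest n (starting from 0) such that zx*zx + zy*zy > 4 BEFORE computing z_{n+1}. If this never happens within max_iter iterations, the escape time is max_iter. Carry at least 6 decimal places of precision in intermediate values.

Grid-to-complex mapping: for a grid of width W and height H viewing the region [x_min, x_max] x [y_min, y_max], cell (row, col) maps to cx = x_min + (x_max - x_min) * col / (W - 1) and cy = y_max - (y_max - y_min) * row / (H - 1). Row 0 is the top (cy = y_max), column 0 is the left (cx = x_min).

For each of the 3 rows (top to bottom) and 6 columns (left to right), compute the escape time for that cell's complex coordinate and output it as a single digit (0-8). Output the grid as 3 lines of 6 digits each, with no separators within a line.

Answer: 886432
888532
888532

Derivation:
(row=0, col=0): c = -0.3500 + 0.7000i → escape time 8
(row=0, col=1): c = -0.0800 + 0.7000i → escape time 8
(row=0, col=2): c = 0.1900 + 0.7000i → escape time 6
(row=0, col=3): c = 0.4600 + 0.7000i → escape time 4
(row=0, col=4): c = 0.7300 + 0.7000i → escape time 3
(row=0, col=5): c = 1.0000 + 0.7000i → escape time 2
(row=1, col=0): c = -0.3500 + 0.0900i → escape time 8
(row=1, col=1): c = -0.0800 + 0.0900i → escape time 8
(row=1, col=2): c = 0.1900 + 0.0900i → escape time 8
(row=1, col=3): c = 0.4600 + 0.0900i → escape time 5
(row=1, col=4): c = 0.7300 + 0.0900i → escape time 3
(row=1, col=5): c = 1.0000 + 0.0900i → escape time 2
(row=2, col=0): c = -0.3500 + -0.5200i → escape time 8
(row=2, col=1): c = -0.0800 + -0.5200i → escape time 8
(row=2, col=2): c = 0.1900 + -0.5200i → escape time 8
(row=2, col=3): c = 0.4600 + -0.5200i → escape time 5
(row=2, col=4): c = 0.7300 + -0.5200i → escape time 3
(row=2, col=5): c = 1.0000 + -0.5200i → escape time 2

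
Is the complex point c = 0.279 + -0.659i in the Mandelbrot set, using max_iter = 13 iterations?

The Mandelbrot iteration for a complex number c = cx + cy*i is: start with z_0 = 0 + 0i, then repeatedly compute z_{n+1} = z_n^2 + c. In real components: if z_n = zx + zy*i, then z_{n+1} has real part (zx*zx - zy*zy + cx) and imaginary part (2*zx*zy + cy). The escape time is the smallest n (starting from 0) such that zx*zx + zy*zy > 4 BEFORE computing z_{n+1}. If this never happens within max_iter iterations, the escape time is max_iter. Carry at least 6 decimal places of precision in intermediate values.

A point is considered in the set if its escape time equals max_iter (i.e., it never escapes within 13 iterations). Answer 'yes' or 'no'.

Answer: no

Derivation:
z_0 = 0 + 0i, c = 0.2790 + -0.6590i
Iter 1: z = 0.2790 + -0.6590i, |z|^2 = 0.5121
Iter 2: z = -0.0774 + -1.0267i, |z|^2 = 1.0602
Iter 3: z = -0.7692 + -0.5000i, |z|^2 = 0.8416
Iter 4: z = 0.6206 + 0.1101i, |z|^2 = 0.3973
Iter 5: z = 0.6520 + -0.5223i, |z|^2 = 0.6980
Iter 6: z = 0.4314 + -1.3401i, |z|^2 = 1.9820
Iter 7: z = -1.3309 + -1.8152i, |z|^2 = 5.0661
Escaped at iteration 7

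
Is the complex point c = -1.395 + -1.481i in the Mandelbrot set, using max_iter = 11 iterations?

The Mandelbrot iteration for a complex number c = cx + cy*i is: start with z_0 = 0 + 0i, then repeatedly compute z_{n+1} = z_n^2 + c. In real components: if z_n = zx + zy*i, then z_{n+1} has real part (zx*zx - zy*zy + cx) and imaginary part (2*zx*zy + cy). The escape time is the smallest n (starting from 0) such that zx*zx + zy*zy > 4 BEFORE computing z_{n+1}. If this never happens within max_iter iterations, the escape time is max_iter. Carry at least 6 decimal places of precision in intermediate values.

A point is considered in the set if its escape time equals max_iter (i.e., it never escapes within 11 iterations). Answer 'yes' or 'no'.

Answer: no

Derivation:
z_0 = 0 + 0i, c = -1.3950 + -1.4810i
Iter 1: z = -1.3950 + -1.4810i, |z|^2 = 4.1394
Escaped at iteration 1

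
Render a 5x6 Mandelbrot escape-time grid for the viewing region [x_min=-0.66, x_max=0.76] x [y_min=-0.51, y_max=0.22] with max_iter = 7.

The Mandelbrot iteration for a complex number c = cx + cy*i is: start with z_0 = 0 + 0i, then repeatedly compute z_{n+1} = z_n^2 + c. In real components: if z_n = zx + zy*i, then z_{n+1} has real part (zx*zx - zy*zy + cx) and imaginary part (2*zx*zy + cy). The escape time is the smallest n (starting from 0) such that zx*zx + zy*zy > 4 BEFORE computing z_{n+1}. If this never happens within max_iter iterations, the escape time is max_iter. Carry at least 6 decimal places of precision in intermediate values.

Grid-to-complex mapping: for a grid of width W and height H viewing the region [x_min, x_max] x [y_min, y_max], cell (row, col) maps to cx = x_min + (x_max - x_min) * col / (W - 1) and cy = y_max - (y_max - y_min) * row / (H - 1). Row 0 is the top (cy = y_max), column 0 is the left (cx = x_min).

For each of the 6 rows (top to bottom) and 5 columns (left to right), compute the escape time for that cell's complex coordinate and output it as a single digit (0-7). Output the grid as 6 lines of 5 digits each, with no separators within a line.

(row=0, col=0): c = -0.6600 + 0.2200i → escape time 7
(row=0, col=1): c = -0.3050 + 0.2200i → escape time 7
(row=0, col=2): c = 0.0500 + 0.2200i → escape time 7
(row=0, col=3): c = 0.4050 + 0.2200i → escape time 7
(row=0, col=4): c = 0.7600 + 0.2200i → escape time 3
(row=1, col=0): c = -0.6600 + 0.0740i → escape time 7
(row=1, col=1): c = -0.3050 + 0.0740i → escape time 7
(row=1, col=2): c = 0.0500 + 0.0740i → escape time 7
(row=1, col=3): c = 0.4050 + 0.0740i → escape time 7
(row=1, col=4): c = 0.7600 + 0.0740i → escape time 3
(row=2, col=0): c = -0.6600 + -0.0720i → escape time 7
(row=2, col=1): c = -0.3050 + -0.0720i → escape time 7
(row=2, col=2): c = 0.0500 + -0.0720i → escape time 7
(row=2, col=3): c = 0.4050 + -0.0720i → escape time 7
(row=2, col=4): c = 0.7600 + -0.0720i → escape time 3
(row=3, col=0): c = -0.6600 + -0.2180i → escape time 7
(row=3, col=1): c = -0.3050 + -0.2180i → escape time 7
(row=3, col=2): c = 0.0500 + -0.2180i → escape time 7
(row=3, col=3): c = 0.4050 + -0.2180i → escape time 7
(row=3, col=4): c = 0.7600 + -0.2180i → escape time 3
(row=4, col=0): c = -0.6600 + -0.3640i → escape time 7
(row=4, col=1): c = -0.3050 + -0.3640i → escape time 7
(row=4, col=2): c = 0.0500 + -0.3640i → escape time 7
(row=4, col=3): c = 0.4050 + -0.3640i → escape time 7
(row=4, col=4): c = 0.7600 + -0.3640i → escape time 3
(row=5, col=0): c = -0.6600 + -0.5100i → escape time 7
(row=5, col=1): c = -0.3050 + -0.5100i → escape time 7
(row=5, col=2): c = 0.0500 + -0.5100i → escape time 7
(row=5, col=3): c = 0.4050 + -0.5100i → escape time 7
(row=5, col=4): c = 0.7600 + -0.5100i → escape time 3

Answer: 77773
77773
77773
77773
77773
77773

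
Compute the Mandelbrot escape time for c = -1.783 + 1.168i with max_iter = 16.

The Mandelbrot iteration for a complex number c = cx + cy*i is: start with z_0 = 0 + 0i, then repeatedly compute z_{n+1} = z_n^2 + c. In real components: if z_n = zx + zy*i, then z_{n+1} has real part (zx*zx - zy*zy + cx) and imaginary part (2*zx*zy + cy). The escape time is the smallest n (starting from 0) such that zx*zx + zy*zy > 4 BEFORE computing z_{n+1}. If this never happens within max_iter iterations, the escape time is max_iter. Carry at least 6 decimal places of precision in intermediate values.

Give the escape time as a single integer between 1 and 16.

Answer: 1

Derivation:
z_0 = 0 + 0i, c = -1.7830 + 1.1680i
Iter 1: z = -1.7830 + 1.1680i, |z|^2 = 4.5433
Escaped at iteration 1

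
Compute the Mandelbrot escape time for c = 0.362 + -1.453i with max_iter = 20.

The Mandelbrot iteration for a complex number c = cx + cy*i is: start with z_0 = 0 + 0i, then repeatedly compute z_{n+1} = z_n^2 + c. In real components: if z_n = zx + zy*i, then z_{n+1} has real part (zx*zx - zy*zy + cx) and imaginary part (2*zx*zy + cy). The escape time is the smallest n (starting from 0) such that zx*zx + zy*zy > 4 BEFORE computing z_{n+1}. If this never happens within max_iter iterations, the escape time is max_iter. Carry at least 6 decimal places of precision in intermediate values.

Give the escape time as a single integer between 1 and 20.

Answer: 2

Derivation:
z_0 = 0 + 0i, c = 0.3620 + -1.4530i
Iter 1: z = 0.3620 + -1.4530i, |z|^2 = 2.2423
Iter 2: z = -1.6182 + -2.5050i, |z|^2 = 8.8933
Escaped at iteration 2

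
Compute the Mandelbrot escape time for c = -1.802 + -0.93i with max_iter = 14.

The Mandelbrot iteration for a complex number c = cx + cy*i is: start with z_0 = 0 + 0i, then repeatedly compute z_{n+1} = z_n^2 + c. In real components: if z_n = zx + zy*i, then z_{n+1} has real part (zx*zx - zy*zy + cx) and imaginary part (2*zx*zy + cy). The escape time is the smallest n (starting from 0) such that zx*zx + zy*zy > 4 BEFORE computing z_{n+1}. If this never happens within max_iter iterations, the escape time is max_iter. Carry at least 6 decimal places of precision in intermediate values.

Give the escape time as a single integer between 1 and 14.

z_0 = 0 + 0i, c = -1.8020 + -0.9300i
Iter 1: z = -1.8020 + -0.9300i, |z|^2 = 4.1121
Escaped at iteration 1

Answer: 1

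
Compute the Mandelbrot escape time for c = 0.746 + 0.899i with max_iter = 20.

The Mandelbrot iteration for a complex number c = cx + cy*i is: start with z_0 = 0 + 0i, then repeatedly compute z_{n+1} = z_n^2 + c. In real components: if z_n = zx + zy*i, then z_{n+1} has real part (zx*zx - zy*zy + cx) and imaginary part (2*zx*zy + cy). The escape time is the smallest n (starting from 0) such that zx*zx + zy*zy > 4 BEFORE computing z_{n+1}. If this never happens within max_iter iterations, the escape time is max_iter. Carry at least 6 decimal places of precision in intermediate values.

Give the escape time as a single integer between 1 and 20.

Answer: 2

Derivation:
z_0 = 0 + 0i, c = 0.7460 + 0.8990i
Iter 1: z = 0.7460 + 0.8990i, |z|^2 = 1.3647
Iter 2: z = 0.4943 + 2.2403i, |z|^2 = 5.2633
Escaped at iteration 2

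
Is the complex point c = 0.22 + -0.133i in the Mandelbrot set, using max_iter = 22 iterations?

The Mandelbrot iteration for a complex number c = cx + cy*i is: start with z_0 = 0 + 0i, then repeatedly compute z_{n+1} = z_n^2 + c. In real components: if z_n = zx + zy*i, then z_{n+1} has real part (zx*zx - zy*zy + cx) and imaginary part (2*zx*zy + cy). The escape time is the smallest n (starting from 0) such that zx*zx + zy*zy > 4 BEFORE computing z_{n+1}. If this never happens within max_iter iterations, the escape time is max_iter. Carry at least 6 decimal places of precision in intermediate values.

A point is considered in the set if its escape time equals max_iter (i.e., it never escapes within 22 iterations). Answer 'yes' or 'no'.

z_0 = 0 + 0i, c = 0.2200 + -0.1330i
Iter 1: z = 0.2200 + -0.1330i, |z|^2 = 0.0661
Iter 2: z = 0.2507 + -0.1915i, |z|^2 = 0.0995
Iter 3: z = 0.2462 + -0.2290i, |z|^2 = 0.1131
Iter 4: z = 0.2281 + -0.2458i, |z|^2 = 0.1125
Iter 5: z = 0.2117 + -0.2451i, |z|^2 = 0.1049
Iter 6: z = 0.2047 + -0.2368i, |z|^2 = 0.0980
Iter 7: z = 0.2058 + -0.2299i, |z|^2 = 0.0952
Iter 8: z = 0.2095 + -0.2277i, |z|^2 = 0.0957
Iter 9: z = 0.2121 + -0.2284i, |z|^2 = 0.0971
Iter 10: z = 0.2128 + -0.2299i, |z|^2 = 0.0981
Iter 11: z = 0.2124 + -0.2308i, |z|^2 = 0.0984
Iter 12: z = 0.2118 + -0.2311i, |z|^2 = 0.0983
Iter 13: z = 0.2115 + -0.2309i, |z|^2 = 0.0980
Iter 14: z = 0.2114 + -0.2307i, |z|^2 = 0.0979
Iter 15: z = 0.2115 + -0.2305i, |z|^2 = 0.0979
Iter 16: z = 0.2116 + -0.2305i, |z|^2 = 0.0979
Iter 17: z = 0.2116 + -0.2305i, |z|^2 = 0.0979
Iter 18: z = 0.2116 + -0.2306i, |z|^2 = 0.0980
Iter 19: z = 0.2116 + -0.2306i, |z|^2 = 0.0980
Iter 20: z = 0.2116 + -0.2306i, |z|^2 = 0.0980
Iter 21: z = 0.2116 + -0.2306i, |z|^2 = 0.0979
Did not escape in 22 iterations → in set

Answer: yes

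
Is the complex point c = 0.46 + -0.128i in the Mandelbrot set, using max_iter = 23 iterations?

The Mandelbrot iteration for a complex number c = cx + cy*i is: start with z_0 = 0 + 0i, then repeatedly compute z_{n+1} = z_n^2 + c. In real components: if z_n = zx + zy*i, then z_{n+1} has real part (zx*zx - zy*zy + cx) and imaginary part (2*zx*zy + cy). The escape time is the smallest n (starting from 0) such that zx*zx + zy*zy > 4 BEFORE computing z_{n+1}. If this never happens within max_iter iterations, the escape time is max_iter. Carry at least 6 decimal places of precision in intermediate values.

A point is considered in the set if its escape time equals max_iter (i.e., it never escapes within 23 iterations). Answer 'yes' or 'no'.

Answer: no

Derivation:
z_0 = 0 + 0i, c = 0.4600 + -0.1280i
Iter 1: z = 0.4600 + -0.1280i, |z|^2 = 0.2280
Iter 2: z = 0.6552 + -0.2458i, |z|^2 = 0.4897
Iter 3: z = 0.8289 + -0.4501i, |z|^2 = 0.8896
Iter 4: z = 0.9445 + -0.8741i, |z|^2 = 1.6562
Iter 5: z = 0.5881 + -1.7793i, |z|^2 = 3.5116
Iter 6: z = -2.3599 + -2.2208i, |z|^2 = 10.5011
Escaped at iteration 6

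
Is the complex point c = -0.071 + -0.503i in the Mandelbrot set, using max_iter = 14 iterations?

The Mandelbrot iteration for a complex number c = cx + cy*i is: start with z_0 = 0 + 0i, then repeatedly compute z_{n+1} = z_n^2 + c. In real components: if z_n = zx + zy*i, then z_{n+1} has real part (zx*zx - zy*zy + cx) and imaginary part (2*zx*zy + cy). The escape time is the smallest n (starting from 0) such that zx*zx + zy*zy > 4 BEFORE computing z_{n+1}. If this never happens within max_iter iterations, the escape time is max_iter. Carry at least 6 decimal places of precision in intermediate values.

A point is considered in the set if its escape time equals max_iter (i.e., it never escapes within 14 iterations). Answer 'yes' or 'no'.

Answer: yes

Derivation:
z_0 = 0 + 0i, c = -0.0710 + -0.5030i
Iter 1: z = -0.0710 + -0.5030i, |z|^2 = 0.2581
Iter 2: z = -0.3190 + -0.4316i, |z|^2 = 0.2880
Iter 3: z = -0.1555 + -0.2277i, |z|^2 = 0.0760
Iter 4: z = -0.0987 + -0.4322i, |z|^2 = 0.1965
Iter 5: z = -0.2480 + -0.4177i, |z|^2 = 0.2360
Iter 6: z = -0.1840 + -0.2958i, |z|^2 = 0.1213
Iter 7: z = -0.1246 + -0.3942i, |z|^2 = 0.1709
Iter 8: z = -0.2108 + -0.4047i, |z|^2 = 0.2083
Iter 9: z = -0.1904 + -0.3323i, |z|^2 = 0.1467
Iter 10: z = -0.1452 + -0.3765i, |z|^2 = 0.1628
Iter 11: z = -0.1916 + -0.3937i, |z|^2 = 0.1917
Iter 12: z = -0.1892 + -0.3521i, |z|^2 = 0.1598
Iter 13: z = -0.1592 + -0.3697i, |z|^2 = 0.1620
Did not escape in 14 iterations → in set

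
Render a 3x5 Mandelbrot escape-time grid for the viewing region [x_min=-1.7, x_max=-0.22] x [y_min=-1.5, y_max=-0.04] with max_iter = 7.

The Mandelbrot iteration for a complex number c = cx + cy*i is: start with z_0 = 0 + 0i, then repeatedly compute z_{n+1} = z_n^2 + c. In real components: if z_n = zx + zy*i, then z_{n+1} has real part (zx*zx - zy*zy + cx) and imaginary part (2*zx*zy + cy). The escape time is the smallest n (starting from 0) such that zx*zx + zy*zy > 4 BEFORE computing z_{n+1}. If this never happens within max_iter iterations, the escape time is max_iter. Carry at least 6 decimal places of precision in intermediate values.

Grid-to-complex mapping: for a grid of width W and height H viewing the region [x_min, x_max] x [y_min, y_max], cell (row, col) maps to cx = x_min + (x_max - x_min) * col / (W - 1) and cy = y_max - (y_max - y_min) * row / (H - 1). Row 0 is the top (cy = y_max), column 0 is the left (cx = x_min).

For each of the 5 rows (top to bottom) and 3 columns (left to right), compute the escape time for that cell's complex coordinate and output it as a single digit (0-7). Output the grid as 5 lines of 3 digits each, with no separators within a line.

(row=0, col=0): c = -1.7000 + -0.0400i → escape time 7
(row=0, col=1): c = -0.9600 + -0.0400i → escape time 7
(row=0, col=2): c = -0.2200 + -0.0400i → escape time 7
(row=1, col=0): c = -1.7000 + -0.4050i → escape time 3
(row=1, col=1): c = -0.9600 + -0.4050i → escape time 7
(row=1, col=2): c = -0.2200 + -0.4050i → escape time 7
(row=2, col=0): c = -1.7000 + -0.7700i → escape time 3
(row=2, col=1): c = -0.9600 + -0.7700i → escape time 4
(row=2, col=2): c = -0.2200 + -0.7700i → escape time 7
(row=3, col=0): c = -1.7000 + -1.1350i → escape time 1
(row=3, col=1): c = -0.9600 + -1.1350i → escape time 3
(row=3, col=2): c = -0.2200 + -1.1350i → escape time 5
(row=4, col=0): c = -1.7000 + -1.5000i → escape time 1
(row=4, col=1): c = -0.9600 + -1.5000i → escape time 2
(row=4, col=2): c = -0.2200 + -1.5000i → escape time 2

Answer: 777
377
347
135
122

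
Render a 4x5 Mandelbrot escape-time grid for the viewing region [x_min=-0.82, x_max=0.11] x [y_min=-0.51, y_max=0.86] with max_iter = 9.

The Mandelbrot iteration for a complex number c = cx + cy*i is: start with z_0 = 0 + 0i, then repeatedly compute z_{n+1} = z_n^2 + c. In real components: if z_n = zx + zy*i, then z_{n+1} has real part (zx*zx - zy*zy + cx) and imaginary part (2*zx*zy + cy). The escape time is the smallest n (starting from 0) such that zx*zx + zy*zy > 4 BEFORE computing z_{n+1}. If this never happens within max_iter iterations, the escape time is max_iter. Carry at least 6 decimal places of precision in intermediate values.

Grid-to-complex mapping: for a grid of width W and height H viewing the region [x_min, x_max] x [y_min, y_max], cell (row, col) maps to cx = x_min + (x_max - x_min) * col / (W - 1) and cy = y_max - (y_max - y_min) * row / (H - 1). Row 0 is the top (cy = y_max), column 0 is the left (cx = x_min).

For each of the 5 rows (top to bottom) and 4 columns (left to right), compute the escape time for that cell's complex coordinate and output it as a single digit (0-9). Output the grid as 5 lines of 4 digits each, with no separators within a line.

(row=0, col=0): c = -0.8200 + 0.8600i → escape time 4
(row=0, col=1): c = -0.5100 + 0.8600i → escape time 4
(row=0, col=2): c = -0.2000 + 0.8600i → escape time 9
(row=0, col=3): c = 0.1100 + 0.8600i → escape time 5
(row=1, col=0): c = -0.8200 + 0.5175i → escape time 6
(row=1, col=1): c = -0.5100 + 0.5175i → escape time 9
(row=1, col=2): c = -0.2000 + 0.5175i → escape time 9
(row=1, col=3): c = 0.1100 + 0.5175i → escape time 9
(row=2, col=0): c = -0.8200 + 0.1750i → escape time 9
(row=2, col=1): c = -0.5100 + 0.1750i → escape time 9
(row=2, col=2): c = -0.2000 + 0.1750i → escape time 9
(row=2, col=3): c = 0.1100 + 0.1750i → escape time 9
(row=3, col=0): c = -0.8200 + -0.1675i → escape time 9
(row=3, col=1): c = -0.5100 + -0.1675i → escape time 9
(row=3, col=2): c = -0.2000 + -0.1675i → escape time 9
(row=3, col=3): c = 0.1100 + -0.1675i → escape time 9
(row=4, col=0): c = -0.8200 + -0.5100i → escape time 6
(row=4, col=1): c = -0.5100 + -0.5100i → escape time 9
(row=4, col=2): c = -0.2000 + -0.5100i → escape time 9
(row=4, col=3): c = 0.1100 + -0.5100i → escape time 9

Answer: 4495
6999
9999
9999
6999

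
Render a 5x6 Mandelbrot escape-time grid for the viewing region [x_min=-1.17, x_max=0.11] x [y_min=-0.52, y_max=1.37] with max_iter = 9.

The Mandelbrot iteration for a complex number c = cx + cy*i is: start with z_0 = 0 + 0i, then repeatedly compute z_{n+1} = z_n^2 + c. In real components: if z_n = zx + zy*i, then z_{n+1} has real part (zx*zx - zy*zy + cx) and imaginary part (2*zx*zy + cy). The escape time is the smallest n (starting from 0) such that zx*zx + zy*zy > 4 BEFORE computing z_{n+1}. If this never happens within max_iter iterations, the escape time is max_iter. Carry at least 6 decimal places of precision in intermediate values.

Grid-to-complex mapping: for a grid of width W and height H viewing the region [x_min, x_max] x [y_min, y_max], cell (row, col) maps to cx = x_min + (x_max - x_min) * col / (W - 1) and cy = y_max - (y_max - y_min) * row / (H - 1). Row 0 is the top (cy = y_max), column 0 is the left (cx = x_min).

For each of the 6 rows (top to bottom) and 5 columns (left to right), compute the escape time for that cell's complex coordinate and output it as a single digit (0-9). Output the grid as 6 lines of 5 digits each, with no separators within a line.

(row=0, col=0): c = -1.1700 + 1.3700i → escape time 2
(row=0, col=1): c = -0.8500 + 1.3700i → escape time 2
(row=0, col=2): c = -0.5300 + 1.3700i → escape time 2
(row=0, col=3): c = -0.2100 + 1.3700i → escape time 2
(row=0, col=4): c = 0.1100 + 1.3700i → escape time 2
(row=1, col=0): c = -1.1700 + 0.9920i → escape time 3
(row=1, col=1): c = -0.8500 + 0.9920i → escape time 3
(row=1, col=2): c = -0.5300 + 0.9920i → escape time 4
(row=1, col=3): c = -0.2100 + 0.9920i → escape time 7
(row=1, col=4): c = 0.1100 + 0.9920i → escape time 4
(row=2, col=0): c = -1.1700 + 0.6140i → escape time 3
(row=2, col=1): c = -0.8500 + 0.6140i → escape time 5
(row=2, col=2): c = -0.5300 + 0.6140i → escape time 9
(row=2, col=3): c = -0.2100 + 0.6140i → escape time 9
(row=2, col=4): c = 0.1100 + 0.6140i → escape time 9
(row=3, col=0): c = -1.1700 + 0.2360i → escape time 9
(row=3, col=1): c = -0.8500 + 0.2360i → escape time 9
(row=3, col=2): c = -0.5300 + 0.2360i → escape time 9
(row=3, col=3): c = -0.2100 + 0.2360i → escape time 9
(row=3, col=4): c = 0.1100 + 0.2360i → escape time 9
(row=4, col=0): c = -1.1700 + -0.1420i → escape time 9
(row=4, col=1): c = -0.8500 + -0.1420i → escape time 9
(row=4, col=2): c = -0.5300 + -0.1420i → escape time 9
(row=4, col=3): c = -0.2100 + -0.1420i → escape time 9
(row=4, col=4): c = 0.1100 + -0.1420i → escape time 9
(row=5, col=0): c = -1.1700 + -0.5200i → escape time 5
(row=5, col=1): c = -0.8500 + -0.5200i → escape time 5
(row=5, col=2): c = -0.5300 + -0.5200i → escape time 9
(row=5, col=3): c = -0.2100 + -0.5200i → escape time 9
(row=5, col=4): c = 0.1100 + -0.5200i → escape time 9

Answer: 22222
33474
35999
99999
99999
55999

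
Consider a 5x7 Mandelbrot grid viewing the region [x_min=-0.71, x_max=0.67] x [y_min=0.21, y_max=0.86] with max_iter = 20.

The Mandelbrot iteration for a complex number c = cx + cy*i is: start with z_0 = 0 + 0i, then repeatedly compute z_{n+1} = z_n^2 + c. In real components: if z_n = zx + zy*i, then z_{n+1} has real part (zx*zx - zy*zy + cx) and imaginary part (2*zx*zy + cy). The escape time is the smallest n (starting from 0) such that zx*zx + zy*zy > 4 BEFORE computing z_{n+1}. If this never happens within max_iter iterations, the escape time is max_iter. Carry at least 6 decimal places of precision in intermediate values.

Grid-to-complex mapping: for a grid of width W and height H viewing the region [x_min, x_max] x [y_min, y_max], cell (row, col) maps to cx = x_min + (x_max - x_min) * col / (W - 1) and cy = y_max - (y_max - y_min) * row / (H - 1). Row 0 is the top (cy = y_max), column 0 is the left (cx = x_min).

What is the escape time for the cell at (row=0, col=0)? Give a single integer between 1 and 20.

z_0 = 0 + 0i, c = -0.7100 + 0.8600i
Iter 1: z = -0.7100 + 0.8600i, |z|^2 = 1.2437
Iter 2: z = -0.9455 + -0.3612i, |z|^2 = 1.0244
Iter 3: z = 0.0535 + 1.5430i, |z|^2 = 2.3838
Iter 4: z = -3.0881 + 1.0251i, |z|^2 = 10.5871
Escaped at iteration 4

Answer: 4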